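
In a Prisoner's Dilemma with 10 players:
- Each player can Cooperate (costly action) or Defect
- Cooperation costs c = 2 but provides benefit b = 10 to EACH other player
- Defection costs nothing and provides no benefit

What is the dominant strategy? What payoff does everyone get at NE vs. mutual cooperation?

Dominant: Defect; NE payoff = 0; Coop payoff = 88

Work:
Defect dominates (saves cost c = 2, benefit to others is external)
NE: All defect → everyone gets 0
If all cooperate: each receives (9)×10 - 2 = 88
Social dilemma: 88 > 0 but NE gives 0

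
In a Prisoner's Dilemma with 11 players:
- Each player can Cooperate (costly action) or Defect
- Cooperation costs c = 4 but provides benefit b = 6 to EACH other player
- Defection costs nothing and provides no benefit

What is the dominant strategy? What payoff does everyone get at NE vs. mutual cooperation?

Dominant: Defect; NE payoff = 0; Coop payoff = 56

Work:
Defect dominates (saves cost c = 4, benefit to others is external)
NE: All defect → everyone gets 0
If all cooperate: each receives (10)×6 - 4 = 56
Social dilemma: 56 > 0 but NE gives 0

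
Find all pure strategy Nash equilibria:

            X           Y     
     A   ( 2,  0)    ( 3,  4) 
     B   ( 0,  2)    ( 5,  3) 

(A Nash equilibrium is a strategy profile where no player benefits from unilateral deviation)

Nash equilibrium: (B, Y)

Work:
Best responses:
  P1 vs X: payoffs [2, 0] → best response A (payoff 2)
  P1 vs Y: payoffs [3, 5] → best response B (payoff 5)
  P2 vs A: payoffs [0, 4] → best response Y (payoff 4)
  P2 vs B: payoffs [2, 3] → best response Y (payoff 3)
Mutual best responses: (B,Y) → Nash equilibria.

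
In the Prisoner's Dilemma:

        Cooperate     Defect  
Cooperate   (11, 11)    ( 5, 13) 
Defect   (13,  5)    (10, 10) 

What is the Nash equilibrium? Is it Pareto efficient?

(Defect, Defect) is NE; not Pareto efficient

Work:
Defect dominates Cooperate for both players:
If P2 cooperates: Defect (13) > Cooperate (11)
If P2 defects: Defect (10) > Cooperate (5)
NE: (Defect, Defect) with payoff (10, 10)
But (Cooperate, Cooperate) = (11, 11) Pareto dominates (10, 10)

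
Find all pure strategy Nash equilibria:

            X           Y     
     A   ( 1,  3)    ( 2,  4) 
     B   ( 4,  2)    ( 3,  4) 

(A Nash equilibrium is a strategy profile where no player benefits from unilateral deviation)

Nash equilibrium: (B, Y)

Work:
Best responses:
  P1 vs X: payoffs [1, 4] → best response B (payoff 4)
  P1 vs Y: payoffs [2, 3] → best response B (payoff 3)
  P2 vs A: payoffs [3, 4] → best response Y (payoff 4)
  P2 vs B: payoffs [2, 4] → best response Y (payoff 4)
Mutual best responses: (B,Y) → Nash equilibria.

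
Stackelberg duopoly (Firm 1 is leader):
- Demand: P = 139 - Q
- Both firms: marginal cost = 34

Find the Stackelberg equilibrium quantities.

q₁* (leader) = 52.5, q₂* (follower) = 26.25

Work:
Follower's reaction: q₂ = (a - c - q₁)/2
Leader substitutes: π₁ = q₁·(a - q₁ - (a-c-q₁)/2 - c)
FOC: q₁* = (139 - 34)/2 = 52.50
Then: q₂* = (139 - 34 - 52.5)/2 = 26.25
Leader has first-mover advantage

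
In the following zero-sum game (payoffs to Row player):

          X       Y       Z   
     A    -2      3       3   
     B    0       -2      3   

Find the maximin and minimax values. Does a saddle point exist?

Maximin = -2, Minimax = 0, Saddle: False

Work:
Row minimums: [-2, -2] → maximin = -2
Column maximums: [0, 3, 3] → minimax = 0
No saddle point (maximin ≠ minimax). Mixed strategy needed.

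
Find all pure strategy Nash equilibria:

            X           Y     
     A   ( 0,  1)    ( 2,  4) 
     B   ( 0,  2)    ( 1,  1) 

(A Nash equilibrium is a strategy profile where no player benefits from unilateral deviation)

Nash equilibrium: (A, Y), (B, X)

Work:
Best responses:
  P1 vs X: payoffs [0, 0] → best response A/B (payoff 0)
  P1 vs Y: payoffs [2, 1] → best response A (payoff 2)
  P2 vs A: payoffs [1, 4] → best response Y (payoff 4)
  P2 vs B: payoffs [2, 1] → best response X (payoff 2)
Mutual best responses: (A,Y), (B,X) → Nash equilibria.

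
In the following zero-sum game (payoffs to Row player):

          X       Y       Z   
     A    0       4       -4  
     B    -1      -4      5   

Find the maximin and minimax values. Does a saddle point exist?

Maximin = -4, Minimax = 0, Saddle: False

Work:
Row minimums: [-4, -4] → maximin = -4
Column maximums: [0, 4, 5] → minimax = 0
No saddle point (maximin ≠ minimax). Mixed strategy needed.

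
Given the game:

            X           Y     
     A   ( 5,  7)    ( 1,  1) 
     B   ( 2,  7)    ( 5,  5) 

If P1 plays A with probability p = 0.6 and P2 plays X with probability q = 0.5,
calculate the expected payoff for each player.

E[P1] = 3.2, E[P2] = 4.8

Work:
E[P1] = p·q·π₁(A,X) + p·(1-q)·π₁(A,Y) + (1-p)·q·π₁(B,X) + (1-p)·(1-q)·π₁(B,Y)
= 0.6·0.5·5 + 0.6·0.5·1 + 0.4·0.5·2 + 0.4·0.5·5
= 3.2

E[P2] = 4.8 (similar calculation)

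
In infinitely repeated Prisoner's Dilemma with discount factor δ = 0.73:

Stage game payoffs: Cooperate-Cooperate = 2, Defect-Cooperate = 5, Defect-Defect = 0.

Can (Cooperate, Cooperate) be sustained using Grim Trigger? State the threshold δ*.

δ* = 0.6; since δ = 0.73 ≥ 0.6, cooperation can be sustained

Work:
For Grim Trigger:
Cooperate forever: 2/(1-δ)
Defect then punished: 5 + 0·δ/(1-δ)
Need: 2/(1-δ) ≥ 5 + 0·δ/(1-δ)
Solving: δ ≥ (T-R)/(T-P) = (5-2)/(5-0) = 0.6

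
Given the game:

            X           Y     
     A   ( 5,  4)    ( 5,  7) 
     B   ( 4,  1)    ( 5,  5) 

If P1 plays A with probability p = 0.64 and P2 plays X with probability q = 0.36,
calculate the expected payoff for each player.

E[P1] = 4.8704, E[P2] = 5.0704

Work:
E[P1] = p·q·π₁(A,X) + p·(1-q)·π₁(A,Y) + (1-p)·q·π₁(B,X) + (1-p)·(1-q)·π₁(B,Y)
= 0.64·0.36·5 + 0.64·0.64·5 + 0.36·0.36·4 + 0.36·0.64·5
= 4.8704

E[P2] = 5.0704 (similar calculation)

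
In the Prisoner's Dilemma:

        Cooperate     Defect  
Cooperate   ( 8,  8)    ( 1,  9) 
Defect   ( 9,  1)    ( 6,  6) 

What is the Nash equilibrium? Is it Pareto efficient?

(Defect, Defect) is NE; not Pareto efficient

Work:
Defect dominates Cooperate for both players:
If P2 cooperates: Defect (9) > Cooperate (8)
If P2 defects: Defect (6) > Cooperate (1)
NE: (Defect, Defect) with payoff (6, 6)
But (Cooperate, Cooperate) = (8, 8) Pareto dominates (6, 6)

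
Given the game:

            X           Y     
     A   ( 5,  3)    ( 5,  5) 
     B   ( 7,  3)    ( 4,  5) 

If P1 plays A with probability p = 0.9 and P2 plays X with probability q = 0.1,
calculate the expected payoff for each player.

E[P1] = 4.93, E[P2] = 4.8

Work:
E[P1] = p·q·π₁(A,X) + p·(1-q)·π₁(A,Y) + (1-p)·q·π₁(B,X) + (1-p)·(1-q)·π₁(B,Y)
= 0.9·0.1·5 + 0.9·0.9·5 + 0.1·0.1·7 + 0.1·0.9·4
= 4.93

E[P2] = 4.8 (similar calculation)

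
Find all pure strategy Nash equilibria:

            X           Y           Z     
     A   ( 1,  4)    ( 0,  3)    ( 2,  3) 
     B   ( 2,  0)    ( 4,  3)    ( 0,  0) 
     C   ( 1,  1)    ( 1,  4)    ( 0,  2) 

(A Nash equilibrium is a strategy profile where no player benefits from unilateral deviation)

Nash equilibrium: (B, Y)

Work:
Best responses:
  P1 vs X: payoffs [1, 2, 1] → best response B (payoff 2)
  P1 vs Y: payoffs [0, 4, 1] → best response B (payoff 4)
  P1 vs Z: payoffs [2, 0, 0] → best response A (payoff 2)
  P2 vs A: payoffs [4, 3, 3] → best response X (payoff 4)
  P2 vs B: payoffs [0, 3, 0] → best response Y (payoff 3)
  P2 vs C: payoffs [1, 4, 2] → best response Y (payoff 4)
Mutual best responses: (B,Y) → Nash equilibria.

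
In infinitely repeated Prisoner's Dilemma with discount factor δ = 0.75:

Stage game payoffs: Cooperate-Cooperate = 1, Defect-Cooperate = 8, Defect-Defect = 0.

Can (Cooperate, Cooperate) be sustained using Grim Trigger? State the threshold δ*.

δ* = 0.875; since δ = 0.75 < 0.875, cooperation cannot be sustained

Work:
For Grim Trigger:
Cooperate forever: 1/(1-δ)
Defect then punished: 8 + 0·δ/(1-δ)
Need: 1/(1-δ) ≥ 8 + 0·δ/(1-δ)
Solving: δ ≥ (T-R)/(T-P) = (8-1)/(8-0) = 0.875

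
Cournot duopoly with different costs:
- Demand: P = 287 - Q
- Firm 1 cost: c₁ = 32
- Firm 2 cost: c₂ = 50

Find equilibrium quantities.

q₁* = 91.0, q₂* = 73.0

Work:
Reaction: q₁ = (287 - 32 - q₂)/2
Reaction: q₂ = (287 - 50 - q₁)/2
Solve simultaneously:
q₁* = (287 - 2×32 + 50)/3 = 91.0
q₂* = (287 - 2×50 + 32)/3 = 73.0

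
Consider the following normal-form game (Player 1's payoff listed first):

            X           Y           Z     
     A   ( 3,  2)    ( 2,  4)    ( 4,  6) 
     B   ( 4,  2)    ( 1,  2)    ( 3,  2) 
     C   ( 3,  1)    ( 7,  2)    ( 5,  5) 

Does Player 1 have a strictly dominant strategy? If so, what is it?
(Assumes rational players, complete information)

No strictly dominant strategy exists for Player 1

Work:
A strategy strictly dominates another if it gives a strictly higher payoff against every opponent action. Compare each pair of P1's strategies column-by-column:
  A vs B: [3 vs 4, 2 vs 1, 4 vs 3] → A does not strictly dominate B (column X: 3 ≤ 4)
  A vs C: [3 vs 3, 2 vs 7, 4 vs 5] → A does not strictly dominate C (column X: 3 ≤ 3)
  B vs A: [4 vs 3, 1 vs 2, 3 vs 4] → B does not strictly dominate A (column Y: 1 ≤ 2)
  B vs C: [4 vs 3, 1 vs 7, 3 vs 5] → B does not strictly dominate C (column Y: 1 ≤ 7)
  C vs A: [3 vs 3, 7 vs 2, 5 vs 4] → C does not strictly dominate A (column X: 3 ≤ 3)
  C vs B: [3 vs 4, 7 vs 1, 5 vs 3] → C does not strictly dominate B (column X: 3 ≤ 4)
No single strategy strictly dominates all others → no strictly dominant strategy.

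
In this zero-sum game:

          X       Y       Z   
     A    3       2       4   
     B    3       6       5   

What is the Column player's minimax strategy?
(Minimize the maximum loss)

Column should play X, value = 3

Work:
Column player minimizes Row's maximum payoff:
Column X: max payoff to Row = 3
Column Y: max payoff to Row = 6
Column Z: max payoff to Row = 5
Minimum is 3, achieved by column X.
Minimax strategy: X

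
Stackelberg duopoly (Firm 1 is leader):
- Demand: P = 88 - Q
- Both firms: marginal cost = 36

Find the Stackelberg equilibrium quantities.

q₁* (leader) = 26.0, q₂* (follower) = 13.0

Work:
Follower's reaction: q₂ = (a - c - q₁)/2
Leader substitutes: π₁ = q₁·(a - q₁ - (a-c-q₁)/2 - c)
FOC: q₁* = (88 - 36)/2 = 26.00
Then: q₂* = (88 - 36 - 26.0)/2 = 13.00
Leader has first-mover advantage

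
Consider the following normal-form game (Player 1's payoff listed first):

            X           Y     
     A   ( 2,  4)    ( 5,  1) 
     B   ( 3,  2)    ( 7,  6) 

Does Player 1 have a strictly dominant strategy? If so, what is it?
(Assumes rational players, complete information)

Yes, Player 1's strictly dominant strategy is B

Work:
A strategy strictly dominates another if it gives a strictly higher payoff against every opponent action. Compare each pair of P1's strategies column-by-column:
  A vs B: [2 vs 3, 5 vs 7] → A does not strictly dominate B (column X: 2 ≤ 3)
  B vs A: [3 vs 2, 7 vs 5] → B strictly dominates A
B strictly dominates every other strategy → strictly dominant.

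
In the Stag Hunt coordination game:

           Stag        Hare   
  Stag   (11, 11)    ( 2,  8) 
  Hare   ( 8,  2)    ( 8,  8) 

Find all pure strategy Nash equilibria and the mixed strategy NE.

Pure NE: (Stag, Stag) and (Hare, Hare); Mixed NE: p = 0.6667, q = 0.6667

Work:
Check pure NE:
(Stag, Stag): (11, 11) - no unilateral deviation beneficial
(Hare, Hare): (8, 8) - no unilateral deviation beneficial
Mixed NE: P1 plays Stag with p = 0.6667, P2 plays Stag with q = 0.6667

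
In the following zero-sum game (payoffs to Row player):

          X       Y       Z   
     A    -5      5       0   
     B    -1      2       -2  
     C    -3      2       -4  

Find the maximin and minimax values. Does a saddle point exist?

Maximin = -2, Minimax = -1, Saddle: False

Work:
Row minimums: [-5, -2, -4] → maximin = -2
Column maximums: [-1, 5, 0] → minimax = -1
No saddle point (maximin ≠ minimax). Mixed strategy needed.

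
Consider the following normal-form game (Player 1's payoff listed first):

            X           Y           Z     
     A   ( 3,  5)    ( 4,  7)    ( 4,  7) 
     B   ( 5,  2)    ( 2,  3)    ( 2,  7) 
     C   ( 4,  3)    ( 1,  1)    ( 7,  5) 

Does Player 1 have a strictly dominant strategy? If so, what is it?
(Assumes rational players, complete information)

No strictly dominant strategy exists for Player 1

Work:
A strategy strictly dominates another if it gives a strictly higher payoff against every opponent action. Compare each pair of P1's strategies column-by-column:
  A vs B: [3 vs 5, 4 vs 2, 4 vs 2] → A does not strictly dominate B (column X: 3 ≤ 5)
  A vs C: [3 vs 4, 4 vs 1, 4 vs 7] → A does not strictly dominate C (column X: 3 ≤ 4)
  B vs A: [5 vs 3, 2 vs 4, 2 vs 4] → B does not strictly dominate A (column Y: 2 ≤ 4)
  B vs C: [5 vs 4, 2 vs 1, 2 vs 7] → B does not strictly dominate C (column Z: 2 ≤ 7)
  C vs A: [4 vs 3, 1 vs 4, 7 vs 4] → C does not strictly dominate A (column Y: 1 ≤ 4)
  C vs B: [4 vs 5, 1 vs 2, 7 vs 2] → C does not strictly dominate B (column X: 4 ≤ 5)
No single strategy strictly dominates all others → no strictly dominant strategy.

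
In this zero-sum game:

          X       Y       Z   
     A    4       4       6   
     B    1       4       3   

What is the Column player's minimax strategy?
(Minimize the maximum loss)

Column should play X or Y (all achieve the minimum), value = 4

Work:
Column player minimizes Row's maximum payoff:
Column X: max payoff to Row = 4
Column Y: max payoff to Row = 4
Column Z: max payoff to Row = 6
Minimum is 4, achieved by columns X, Y (tied).
Each of X or Y is a minimax strategy.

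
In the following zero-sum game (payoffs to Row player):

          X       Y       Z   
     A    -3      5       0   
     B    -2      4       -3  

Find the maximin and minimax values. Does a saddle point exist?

Maximin = -3, Minimax = -2, Saddle: False

Work:
Row minimums: [-3, -3] → maximin = -3
Column maximums: [-2, 5, 0] → minimax = -2
No saddle point (maximin ≠ minimax). Mixed strategy needed.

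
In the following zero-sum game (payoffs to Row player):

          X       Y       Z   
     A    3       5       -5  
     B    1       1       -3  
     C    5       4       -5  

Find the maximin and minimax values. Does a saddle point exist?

Maximin = -3, Minimax = -3, Saddle: True

Work:
Row minimums: [-5, -3, -5] → maximin = -3
Column maximums: [5, 5, -3] → minimax = -3
Saddle point exists! Game value = -3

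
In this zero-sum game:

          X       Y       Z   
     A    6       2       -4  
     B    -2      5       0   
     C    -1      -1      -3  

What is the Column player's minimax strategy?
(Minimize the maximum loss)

Column should play Z, value = 0

Work:
Column player minimizes Row's maximum payoff:
Column X: max payoff to Row = 6
Column Y: max payoff to Row = 5
Column Z: max payoff to Row = 0
Minimum is 0, achieved by column Z.
Minimax strategy: Z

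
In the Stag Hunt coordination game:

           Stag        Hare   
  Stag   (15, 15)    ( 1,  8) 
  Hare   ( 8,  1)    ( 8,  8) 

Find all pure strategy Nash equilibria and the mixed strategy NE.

Pure NE: (Stag, Stag) and (Hare, Hare); Mixed NE: p = 0.5, q = 0.5

Work:
Check pure NE:
(Stag, Stag): (15, 15) - no unilateral deviation beneficial
(Hare, Hare): (8, 8) - no unilateral deviation beneficial
Mixed NE: P1 plays Stag with p = 0.5, P2 plays Stag with q = 0.5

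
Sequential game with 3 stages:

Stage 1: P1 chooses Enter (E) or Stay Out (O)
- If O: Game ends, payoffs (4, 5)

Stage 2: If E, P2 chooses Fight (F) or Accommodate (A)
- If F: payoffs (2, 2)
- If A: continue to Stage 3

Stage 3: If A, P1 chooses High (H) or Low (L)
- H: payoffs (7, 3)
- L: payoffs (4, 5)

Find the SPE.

SPE: (E, A, H); Outcome (7, 3)

Work:
Stage 3: P1 chooses H (7 vs 4)
Stage 2: P2: F->2, A->3 (anticipating H). Choose A
Stage 1: P1: O->4, E->7 (anticipating A, H). Choose E
SPE path: E -> A -> H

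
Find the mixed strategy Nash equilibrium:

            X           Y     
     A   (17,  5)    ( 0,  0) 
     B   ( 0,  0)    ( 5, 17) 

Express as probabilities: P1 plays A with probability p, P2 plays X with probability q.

p = 0.7727, q = 0.2273

Work:
Find probabilities that make opponent indifferent:
P2 chooses q to make P1 indifferent between A and B
P1 chooses p to make P2 indifferent between X and Y
Mixed NE: P1 plays (A: 0.7727, B: 0.2273), P2 plays (X: 0.2273, Y: 0.7727)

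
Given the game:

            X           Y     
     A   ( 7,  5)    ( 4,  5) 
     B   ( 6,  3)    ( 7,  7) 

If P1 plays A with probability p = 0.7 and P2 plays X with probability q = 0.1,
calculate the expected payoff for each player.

E[P1] = 5.08, E[P2] = 5.48

Work:
E[P1] = p·q·π₁(A,X) + p·(1-q)·π₁(A,Y) + (1-p)·q·π₁(B,X) + (1-p)·(1-q)·π₁(B,Y)
= 0.7·0.1·7 + 0.7·0.9·4 + 0.3·0.1·6 + 0.3·0.9·7
= 5.08

E[P2] = 5.48 (similar calculation)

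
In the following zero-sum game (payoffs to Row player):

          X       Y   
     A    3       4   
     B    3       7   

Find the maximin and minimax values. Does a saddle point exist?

Maximin = 3, Minimax = 3, Saddle: True

Work:
Row minimums: [3, 3] → maximin = 3
Column maximums: [3, 7] → minimax = 3
Saddle point exists! Game value = 3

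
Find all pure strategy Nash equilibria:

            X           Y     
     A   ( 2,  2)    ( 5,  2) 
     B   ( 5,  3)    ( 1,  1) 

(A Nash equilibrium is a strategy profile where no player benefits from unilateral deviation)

Nash equilibrium: (A, Y), (B, X)

Work:
Best responses:
  P1 vs X: payoffs [2, 5] → best response B (payoff 5)
  P1 vs Y: payoffs [5, 1] → best response A (payoff 5)
  P2 vs A: payoffs [2, 2] → best response X/Y (payoff 2)
  P2 vs B: payoffs [3, 1] → best response X (payoff 3)
Mutual best responses: (A,Y), (B,X) → Nash equilibria.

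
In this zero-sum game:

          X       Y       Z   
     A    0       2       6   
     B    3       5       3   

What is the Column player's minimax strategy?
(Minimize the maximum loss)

Column should play X, value = 3

Work:
Column player minimizes Row's maximum payoff:
Column X: max payoff to Row = 3
Column Y: max payoff to Row = 5
Column Z: max payoff to Row = 6
Minimum is 3, achieved by column X.
Minimax strategy: X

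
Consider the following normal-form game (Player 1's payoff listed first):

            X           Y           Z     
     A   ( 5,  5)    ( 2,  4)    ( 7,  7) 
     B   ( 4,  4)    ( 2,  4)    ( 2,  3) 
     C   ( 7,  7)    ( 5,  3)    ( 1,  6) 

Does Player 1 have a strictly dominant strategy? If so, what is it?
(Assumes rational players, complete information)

No strictly dominant strategy exists for Player 1

Work:
A strategy strictly dominates another if it gives a strictly higher payoff against every opponent action. Compare each pair of P1's strategies column-by-column:
  A vs B: [5 vs 4, 2 vs 2, 7 vs 2] → A does not strictly dominate B (column Y: 2 ≤ 2)
  A vs C: [5 vs 7, 2 vs 5, 7 vs 1] → A does not strictly dominate C (column X: 5 ≤ 7)
  B vs A: [4 vs 5, 2 vs 2, 2 vs 7] → B does not strictly dominate A (column X: 4 ≤ 5)
  B vs C: [4 vs 7, 2 vs 5, 2 vs 1] → B does not strictly dominate C (column X: 4 ≤ 7)
  C vs A: [7 vs 5, 5 vs 2, 1 vs 7] → C does not strictly dominate A (column Z: 1 ≤ 7)
  C vs B: [7 vs 4, 5 vs 2, 1 vs 2] → C does not strictly dominate B (column Z: 1 ≤ 2)
No single strategy strictly dominates all others → no strictly dominant strategy.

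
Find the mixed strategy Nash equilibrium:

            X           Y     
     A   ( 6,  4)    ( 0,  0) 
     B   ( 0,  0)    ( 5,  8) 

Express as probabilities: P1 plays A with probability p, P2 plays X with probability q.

p = 0.6667, q = 0.4545

Work:
Find probabilities that make opponent indifferent:
P2 chooses q to make P1 indifferent between A and B
P1 chooses p to make P2 indifferent between X and Y
Mixed NE: P1 plays (A: 0.6667, B: 0.3333), P2 plays (X: 0.4545, Y: 0.5455)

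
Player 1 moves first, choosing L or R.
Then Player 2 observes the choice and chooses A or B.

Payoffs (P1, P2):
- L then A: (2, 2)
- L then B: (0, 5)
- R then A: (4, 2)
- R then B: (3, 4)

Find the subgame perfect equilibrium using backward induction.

P1 plays R, P2 plays B after L and B after R; Payoff (3, 4)

Work:
Backward induction:
After L: P2 chooses B → P1 gets 0
After R: P2 chooses B → P1 gets 3
P1 chooses R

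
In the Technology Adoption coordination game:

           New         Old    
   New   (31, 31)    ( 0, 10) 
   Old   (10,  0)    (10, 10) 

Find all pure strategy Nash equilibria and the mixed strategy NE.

Pure NE: (New, New) and (Old, Old); Mixed NE: p = 0.3226, q = 0.3226

Work:
Check pure NE:
(New, New): (31, 31) - no unilateral deviation beneficial
(Old, Old): (10, 10) - no unilateral deviation beneficial
Mixed NE: P1 plays New with p = 0.3226, P2 plays New with q = 0.3226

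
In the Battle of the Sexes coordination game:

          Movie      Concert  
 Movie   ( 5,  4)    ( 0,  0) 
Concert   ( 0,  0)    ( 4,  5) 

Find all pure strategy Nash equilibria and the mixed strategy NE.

Pure NE: (Movie, Movie) and (Concert, Concert); Mixed NE: p = 0.5556, q = 0.4444

Work:
Check pure NE:
(Movie, Movie): (5, 4) - no unilateral deviation beneficial
(Concert, Concert): (4, 5) - no unilateral deviation beneficial
Mixed NE: P1 plays Movie with p = 0.5556, P2 plays Movie with q = 0.4444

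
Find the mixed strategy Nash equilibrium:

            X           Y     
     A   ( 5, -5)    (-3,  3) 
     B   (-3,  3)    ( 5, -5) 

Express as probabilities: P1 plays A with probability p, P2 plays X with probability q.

p = 0.5, q = 0.5

Work:
Find probabilities that make opponent indifferent:
P2 chooses q to make P1 indifferent between A and B
P1 chooses p to make P2 indifferent between X and Y
Mixed NE: P1 plays (A: 0.5, B: 0.5), P2 plays (X: 0.5, Y: 0.5)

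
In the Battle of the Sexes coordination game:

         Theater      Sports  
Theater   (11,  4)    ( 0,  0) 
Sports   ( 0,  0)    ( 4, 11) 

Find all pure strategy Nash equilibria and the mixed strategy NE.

Pure NE: (Theater, Theater) and (Sports, Sports); Mixed NE: p = 0.7333, q = 0.2667

Work:
Check pure NE:
(Theater, Theater): (11, 4) - no unilateral deviation beneficial
(Sports, Sports): (4, 11) - no unilateral deviation beneficial
Mixed NE: P1 plays Theater with p = 0.7333, P2 plays Theater with q = 0.2667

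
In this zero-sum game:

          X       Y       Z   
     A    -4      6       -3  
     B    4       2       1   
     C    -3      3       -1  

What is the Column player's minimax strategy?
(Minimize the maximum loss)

Column should play Z, value = 1

Work:
Column player minimizes Row's maximum payoff:
Column X: max payoff to Row = 4
Column Y: max payoff to Row = 6
Column Z: max payoff to Row = 1
Minimum is 1, achieved by column Z.
Minimax strategy: Z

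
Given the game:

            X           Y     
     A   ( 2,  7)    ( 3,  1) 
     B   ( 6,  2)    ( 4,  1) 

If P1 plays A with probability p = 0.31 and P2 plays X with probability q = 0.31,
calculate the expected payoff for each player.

E[P1] = 4.0217, E[P2] = 1.7905

Work:
E[P1] = p·q·π₁(A,X) + p·(1-q)·π₁(A,Y) + (1-p)·q·π₁(B,X) + (1-p)·(1-q)·π₁(B,Y)
= 0.31·0.31·2 + 0.31·0.69·3 + 0.69·0.31·6 + 0.69·0.69·4
= 4.0217

E[P2] = 1.7905 (similar calculation)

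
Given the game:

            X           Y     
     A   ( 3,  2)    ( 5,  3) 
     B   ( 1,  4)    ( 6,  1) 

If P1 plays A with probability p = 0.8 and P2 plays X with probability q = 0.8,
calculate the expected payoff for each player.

E[P1] = 3.12, E[P2] = 2.44

Work:
E[P1] = p·q·π₁(A,X) + p·(1-q)·π₁(A,Y) + (1-p)·q·π₁(B,X) + (1-p)·(1-q)·π₁(B,Y)
= 0.8·0.8·3 + 0.8·0.2·5 + 0.2·0.8·1 + 0.2·0.2·6
= 3.12

E[P2] = 2.44 (similar calculation)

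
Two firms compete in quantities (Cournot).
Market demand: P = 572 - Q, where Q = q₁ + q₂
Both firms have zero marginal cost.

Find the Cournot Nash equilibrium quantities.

q₁* = q₂* = 190.67; P* = 190.67

Work:
Profit: π_i = P·q_i = (a - q_i - q_j)·q_i
FOC: ∂π_i/∂q_i = a - 2q_i - q_j = 0
Reaction function: q_i = (572 - q_j)/2
Symmetry: q* = 572/3 = 190.67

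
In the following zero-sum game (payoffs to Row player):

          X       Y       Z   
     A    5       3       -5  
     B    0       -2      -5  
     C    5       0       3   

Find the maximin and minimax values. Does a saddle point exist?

Maximin = 0, Minimax = 3, Saddle: False

Work:
Row minimums: [-5, -5, 0] → maximin = 0
Column maximums: [5, 3, 3] → minimax = 3
No saddle point (maximin ≠ minimax). Mixed strategy needed.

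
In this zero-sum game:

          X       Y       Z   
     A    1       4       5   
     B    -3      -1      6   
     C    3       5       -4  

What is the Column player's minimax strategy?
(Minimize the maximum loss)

Column should play X, value = 3

Work:
Column player minimizes Row's maximum payoff:
Column X: max payoff to Row = 3
Column Y: max payoff to Row = 5
Column Z: max payoff to Row = 6
Minimum is 3, achieved by column X.
Minimax strategy: X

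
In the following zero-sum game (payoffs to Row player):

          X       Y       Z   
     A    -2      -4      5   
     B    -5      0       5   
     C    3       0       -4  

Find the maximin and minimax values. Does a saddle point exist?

Maximin = -4, Minimax = 0, Saddle: False

Work:
Row minimums: [-4, -5, -4] → maximin = -4
Column maximums: [3, 0, 5] → minimax = 0
No saddle point (maximin ≠ minimax). Mixed strategy needed.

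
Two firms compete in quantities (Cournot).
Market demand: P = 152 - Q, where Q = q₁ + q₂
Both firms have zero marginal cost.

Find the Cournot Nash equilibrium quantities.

q₁* = q₂* = 50.67; P* = 50.67

Work:
Profit: π_i = P·q_i = (a - q_i - q_j)·q_i
FOC: ∂π_i/∂q_i = a - 2q_i - q_j = 0
Reaction function: q_i = (152 - q_j)/2
Symmetry: q* = 152/3 = 50.67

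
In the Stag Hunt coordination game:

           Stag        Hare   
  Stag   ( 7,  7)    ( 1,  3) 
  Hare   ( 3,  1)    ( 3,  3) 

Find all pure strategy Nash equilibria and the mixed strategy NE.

Pure NE: (Stag, Stag) and (Hare, Hare); Mixed NE: p = 0.3333, q = 0.3333

Work:
Check pure NE:
(Stag, Stag): (7, 7) - no unilateral deviation beneficial
(Hare, Hare): (3, 3) - no unilateral deviation beneficial
Mixed NE: P1 plays Stag with p = 0.3333, P2 plays Stag with q = 0.3333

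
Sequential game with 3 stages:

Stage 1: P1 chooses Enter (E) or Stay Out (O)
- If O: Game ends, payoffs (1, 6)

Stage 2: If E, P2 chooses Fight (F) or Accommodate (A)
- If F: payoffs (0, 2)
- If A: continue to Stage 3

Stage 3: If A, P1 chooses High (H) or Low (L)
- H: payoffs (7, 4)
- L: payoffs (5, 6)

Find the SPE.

SPE: (E, A, H); Outcome (7, 4)

Work:
Stage 3: P1 chooses H (7 vs 5)
Stage 2: P2: F->2, A->4 (anticipating H). Choose A
Stage 1: P1: O->1, E->7 (anticipating A, H). Choose E
SPE path: E -> A -> H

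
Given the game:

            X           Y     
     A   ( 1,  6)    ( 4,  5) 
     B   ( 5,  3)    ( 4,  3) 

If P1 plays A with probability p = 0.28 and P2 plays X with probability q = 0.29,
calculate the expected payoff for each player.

E[P1] = 3.9652, E[P2] = 3.6412

Work:
E[P1] = p·q·π₁(A,X) + p·(1-q)·π₁(A,Y) + (1-p)·q·π₁(B,X) + (1-p)·(1-q)·π₁(B,Y)
= 0.28·0.29·1 + 0.28·0.71·4 + 0.72·0.29·5 + 0.72·0.71·4
= 3.9652

E[P2] = 3.6412 (similar calculation)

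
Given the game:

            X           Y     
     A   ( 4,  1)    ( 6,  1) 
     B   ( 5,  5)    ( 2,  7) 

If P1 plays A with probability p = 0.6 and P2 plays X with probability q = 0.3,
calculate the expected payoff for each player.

E[P1] = 4.4, E[P2] = 3.16

Work:
E[P1] = p·q·π₁(A,X) + p·(1-q)·π₁(A,Y) + (1-p)·q·π₁(B,X) + (1-p)·(1-q)·π₁(B,Y)
= 0.6·0.3·4 + 0.6·0.7·6 + 0.4·0.3·5 + 0.4·0.7·2
= 4.4

E[P2] = 3.16 (similar calculation)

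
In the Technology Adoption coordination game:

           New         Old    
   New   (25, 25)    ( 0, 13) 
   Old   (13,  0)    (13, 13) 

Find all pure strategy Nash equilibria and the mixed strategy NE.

Pure NE: (New, New) and (Old, Old); Mixed NE: p = 0.52, q = 0.52

Work:
Check pure NE:
(New, New): (25, 25) - no unilateral deviation beneficial
(Old, Old): (13, 13) - no unilateral deviation beneficial
Mixed NE: P1 plays New with p = 0.52, P2 plays New with q = 0.52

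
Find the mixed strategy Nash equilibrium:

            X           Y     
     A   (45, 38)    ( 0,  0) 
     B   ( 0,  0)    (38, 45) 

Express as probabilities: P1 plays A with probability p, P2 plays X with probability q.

p = 0.5422, q = 0.4578

Work:
Find probabilities that make opponent indifferent:
P2 chooses q to make P1 indifferent between A and B
P1 chooses p to make P2 indifferent between X and Y
Mixed NE: P1 plays (A: 0.5422, B: 0.4578), P2 plays (X: 0.4578, Y: 0.5422)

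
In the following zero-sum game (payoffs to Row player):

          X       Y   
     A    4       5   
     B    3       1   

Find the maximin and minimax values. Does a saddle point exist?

Maximin = 4, Minimax = 4, Saddle: True

Work:
Row minimums: [4, 1] → maximin = 4
Column maximums: [4, 5] → minimax = 4
Saddle point exists! Game value = 4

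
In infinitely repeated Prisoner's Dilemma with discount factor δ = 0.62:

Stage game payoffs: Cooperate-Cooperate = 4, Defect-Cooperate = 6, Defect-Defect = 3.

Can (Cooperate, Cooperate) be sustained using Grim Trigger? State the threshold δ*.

δ* = 0.6667; since δ = 0.62 < 0.6667, cooperation cannot be sustained

Work:
For Grim Trigger:
Cooperate forever: 4/(1-δ)
Defect then punished: 6 + 3·δ/(1-δ)
Need: 4/(1-δ) ≥ 6 + 3·δ/(1-δ)
Solving: δ ≥ (T-R)/(T-P) = (6-4)/(6-3) = 0.6667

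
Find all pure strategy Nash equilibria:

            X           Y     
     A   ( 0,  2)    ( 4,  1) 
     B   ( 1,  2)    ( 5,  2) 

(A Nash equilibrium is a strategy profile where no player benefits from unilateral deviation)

Nash equilibrium: (B, X), (B, Y)

Work:
Best responses:
  P1 vs X: payoffs [0, 1] → best response B (payoff 1)
  P1 vs Y: payoffs [4, 5] → best response B (payoff 5)
  P2 vs A: payoffs [2, 1] → best response X (payoff 2)
  P2 vs B: payoffs [2, 2] → best response X/Y (payoff 2)
Mutual best responses: (B,X), (B,Y) → Nash equilibria.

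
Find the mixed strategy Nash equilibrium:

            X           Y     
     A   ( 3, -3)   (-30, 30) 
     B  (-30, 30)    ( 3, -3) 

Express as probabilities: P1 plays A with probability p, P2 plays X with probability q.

p = 0.5, q = 0.5

Work:
Find probabilities that make opponent indifferent:
P2 chooses q to make P1 indifferent between A and B
P1 chooses p to make P2 indifferent between X and Y
Mixed NE: P1 plays (A: 0.5, B: 0.5), P2 plays (X: 0.5, Y: 0.5)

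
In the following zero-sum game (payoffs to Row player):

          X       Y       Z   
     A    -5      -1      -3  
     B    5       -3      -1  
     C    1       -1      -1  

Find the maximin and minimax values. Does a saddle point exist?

Maximin = -1, Minimax = -1, Saddle: True

Work:
Row minimums: [-5, -3, -1] → maximin = -1
Column maximums: [5, -1, -1] → minimax = -1
Saddle point exists! Game value = -1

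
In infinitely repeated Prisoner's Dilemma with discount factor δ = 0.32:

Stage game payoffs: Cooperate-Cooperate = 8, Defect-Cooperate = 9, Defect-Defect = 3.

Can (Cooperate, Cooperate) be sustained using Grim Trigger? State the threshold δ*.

δ* = 0.1667; since δ = 0.32 ≥ 0.1667, cooperation can be sustained

Work:
For Grim Trigger:
Cooperate forever: 8/(1-δ)
Defect then punished: 9 + 3·δ/(1-δ)
Need: 8/(1-δ) ≥ 9 + 3·δ/(1-δ)
Solving: δ ≥ (T-R)/(T-P) = (9-8)/(9-3) = 0.1667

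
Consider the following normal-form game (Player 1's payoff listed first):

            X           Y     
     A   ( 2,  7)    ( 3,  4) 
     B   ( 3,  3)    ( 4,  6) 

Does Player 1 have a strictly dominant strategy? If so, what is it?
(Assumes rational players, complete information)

Yes, Player 1's strictly dominant strategy is B

Work:
A strategy strictly dominates another if it gives a strictly higher payoff against every opponent action. Compare each pair of P1's strategies column-by-column:
  A vs B: [2 vs 3, 3 vs 4] → A does not strictly dominate B (column X: 2 ≤ 3)
  B vs A: [3 vs 2, 4 vs 3] → B strictly dominates A
B strictly dominates every other strategy → strictly dominant.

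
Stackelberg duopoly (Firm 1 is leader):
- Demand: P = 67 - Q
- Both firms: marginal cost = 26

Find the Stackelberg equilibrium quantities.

q₁* (leader) = 20.5, q₂* (follower) = 10.25

Work:
Follower's reaction: q₂ = (a - c - q₁)/2
Leader substitutes: π₁ = q₁·(a - q₁ - (a-c-q₁)/2 - c)
FOC: q₁* = (67 - 26)/2 = 20.50
Then: q₂* = (67 - 26 - 20.5)/2 = 10.25
Leader has first-mover advantage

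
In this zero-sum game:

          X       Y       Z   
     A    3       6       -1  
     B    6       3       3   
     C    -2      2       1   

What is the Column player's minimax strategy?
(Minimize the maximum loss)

Column should play Z, value = 3

Work:
Column player minimizes Row's maximum payoff:
Column X: max payoff to Row = 6
Column Y: max payoff to Row = 6
Column Z: max payoff to Row = 3
Minimum is 3, achieved by column Z.
Minimax strategy: Z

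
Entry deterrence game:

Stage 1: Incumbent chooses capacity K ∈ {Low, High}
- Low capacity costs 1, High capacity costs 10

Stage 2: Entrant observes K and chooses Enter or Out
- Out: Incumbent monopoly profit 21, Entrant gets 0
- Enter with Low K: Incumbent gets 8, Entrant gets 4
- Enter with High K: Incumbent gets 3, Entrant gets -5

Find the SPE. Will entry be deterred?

SPE: (High, Enter|Low, Out|High); Entry deterred. Incumbent net profit = 11

Work:
After Low K: Entrant enters (4 > 0)
After High K: Entrant stays out (-5 < 0)
Incumbent: Low → 8−1=7, High → 21−10=11
Incumbent chooses High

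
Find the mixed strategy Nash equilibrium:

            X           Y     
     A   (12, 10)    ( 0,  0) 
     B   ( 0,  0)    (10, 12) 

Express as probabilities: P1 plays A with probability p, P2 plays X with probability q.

p = 0.5455, q = 0.4545

Work:
Find probabilities that make opponent indifferent:
P2 chooses q to make P1 indifferent between A and B
P1 chooses p to make P2 indifferent between X and Y
Mixed NE: P1 plays (A: 0.5455, B: 0.4545), P2 plays (X: 0.4545, Y: 0.5455)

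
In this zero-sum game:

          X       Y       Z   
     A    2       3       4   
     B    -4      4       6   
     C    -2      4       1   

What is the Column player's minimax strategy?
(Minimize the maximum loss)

Column should play X, value = 2

Work:
Column player minimizes Row's maximum payoff:
Column X: max payoff to Row = 2
Column Y: max payoff to Row = 4
Column Z: max payoff to Row = 6
Minimum is 2, achieved by column X.
Minimax strategy: X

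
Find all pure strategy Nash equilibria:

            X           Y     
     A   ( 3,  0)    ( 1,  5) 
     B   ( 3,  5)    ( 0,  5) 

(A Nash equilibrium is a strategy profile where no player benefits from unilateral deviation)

Nash equilibrium: (A, Y), (B, X)

Work:
Best responses:
  P1 vs X: payoffs [3, 3] → best response A/B (payoff 3)
  P1 vs Y: payoffs [1, 0] → best response A (payoff 1)
  P2 vs A: payoffs [0, 5] → best response Y (payoff 5)
  P2 vs B: payoffs [5, 5] → best response X/Y (payoff 5)
Mutual best responses: (A,Y), (B,X) → Nash equilibria.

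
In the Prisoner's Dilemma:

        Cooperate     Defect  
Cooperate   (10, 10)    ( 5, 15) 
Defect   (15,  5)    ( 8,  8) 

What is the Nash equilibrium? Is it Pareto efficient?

(Defect, Defect) is NE; not Pareto efficient

Work:
Defect dominates Cooperate for both players:
If P2 cooperates: Defect (15) > Cooperate (10)
If P2 defects: Defect (8) > Cooperate (5)
NE: (Defect, Defect) with payoff (8, 8)
But (Cooperate, Cooperate) = (10, 10) Pareto dominates (8, 8)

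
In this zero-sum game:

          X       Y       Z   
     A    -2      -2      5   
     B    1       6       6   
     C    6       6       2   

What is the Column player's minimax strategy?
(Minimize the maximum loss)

Column should play X or Y or Z (all achieve the minimum), value = 6

Work:
Column player minimizes Row's maximum payoff:
Column X: max payoff to Row = 6
Column Y: max payoff to Row = 6
Column Z: max payoff to Row = 6
Minimum is 6, achieved by columns X, Y, Z (tied).
Each of X or Y or Z is a minimax strategy.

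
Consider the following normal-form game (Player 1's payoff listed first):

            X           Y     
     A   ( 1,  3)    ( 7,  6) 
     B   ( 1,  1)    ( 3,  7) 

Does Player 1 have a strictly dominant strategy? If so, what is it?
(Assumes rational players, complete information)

No strictly dominant strategy exists for Player 1

Work:
A strategy strictly dominates another if it gives a strictly higher payoff against every opponent action. Compare each pair of P1's strategies column-by-column:
  A vs B: [1 vs 1, 7 vs 3] → A does not strictly dominate B (column X: 1 ≤ 1)
  B vs A: [1 vs 1, 3 vs 7] → B does not strictly dominate A (column X: 1 ≤ 1)
No single strategy strictly dominates all others → no strictly dominant strategy.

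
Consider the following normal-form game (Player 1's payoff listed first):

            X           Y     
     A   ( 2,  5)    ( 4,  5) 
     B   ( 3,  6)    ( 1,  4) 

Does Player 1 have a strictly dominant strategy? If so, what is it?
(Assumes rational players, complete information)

No strictly dominant strategy exists for Player 1

Work:
A strategy strictly dominates another if it gives a strictly higher payoff against every opponent action. Compare each pair of P1's strategies column-by-column:
  A vs B: [2 vs 3, 4 vs 1] → A does not strictly dominate B (column X: 2 ≤ 3)
  B vs A: [3 vs 2, 1 vs 4] → B does not strictly dominate A (column Y: 1 ≤ 4)
No single strategy strictly dominates all others → no strictly dominant strategy.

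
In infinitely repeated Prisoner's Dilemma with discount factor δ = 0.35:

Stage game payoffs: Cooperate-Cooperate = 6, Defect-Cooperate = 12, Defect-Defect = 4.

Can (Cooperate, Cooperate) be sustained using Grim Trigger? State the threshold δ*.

δ* = 0.75; since δ = 0.35 < 0.75, cooperation cannot be sustained

Work:
For Grim Trigger:
Cooperate forever: 6/(1-δ)
Defect then punished: 12 + 4·δ/(1-δ)
Need: 6/(1-δ) ≥ 12 + 4·δ/(1-δ)
Solving: δ ≥ (T-R)/(T-P) = (12-6)/(12-4) = 0.75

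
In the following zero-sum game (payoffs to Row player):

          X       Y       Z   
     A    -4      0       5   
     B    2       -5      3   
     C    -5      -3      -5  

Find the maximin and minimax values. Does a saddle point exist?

Maximin = -4, Minimax = 0, Saddle: False

Work:
Row minimums: [-4, -5, -5] → maximin = -4
Column maximums: [2, 0, 5] → minimax = 0
No saddle point (maximin ≠ minimax). Mixed strategy needed.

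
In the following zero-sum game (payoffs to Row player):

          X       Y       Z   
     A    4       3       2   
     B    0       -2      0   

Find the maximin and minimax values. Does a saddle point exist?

Maximin = 2, Minimax = 2, Saddle: True

Work:
Row minimums: [2, -2] → maximin = 2
Column maximums: [4, 3, 2] → minimax = 2
Saddle point exists! Game value = 2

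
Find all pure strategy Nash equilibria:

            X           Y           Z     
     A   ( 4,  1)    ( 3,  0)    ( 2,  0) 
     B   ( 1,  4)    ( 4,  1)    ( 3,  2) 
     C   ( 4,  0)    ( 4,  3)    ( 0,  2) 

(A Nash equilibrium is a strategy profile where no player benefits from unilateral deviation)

Nash equilibrium: (A, X), (C, Y)

Work:
Best responses:
  P1 vs X: payoffs [4, 1, 4] → best response A/C (payoff 4)
  P1 vs Y: payoffs [3, 4, 4] → best response B/C (payoff 4)
  P1 vs Z: payoffs [2, 3, 0] → best response B (payoff 3)
  P2 vs A: payoffs [1, 0, 0] → best response X (payoff 1)
  P2 vs B: payoffs [4, 1, 2] → best response X (payoff 4)
  P2 vs C: payoffs [0, 3, 2] → best response Y (payoff 3)
Mutual best responses: (A,X), (C,Y) → Nash equilibria.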